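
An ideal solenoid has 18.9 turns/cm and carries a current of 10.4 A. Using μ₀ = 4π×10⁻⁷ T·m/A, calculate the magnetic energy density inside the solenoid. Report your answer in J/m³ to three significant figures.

B = μ₀nI = (4π×10⁻⁷)(1.890×10^3)(10.4) = 2.470×10^-2 T.
u = B²/(2μ₀) = (2.470×10^-2)²/(2×4π×10⁻⁷) = 242.8 J/m³.

u ≈ 243 J/m³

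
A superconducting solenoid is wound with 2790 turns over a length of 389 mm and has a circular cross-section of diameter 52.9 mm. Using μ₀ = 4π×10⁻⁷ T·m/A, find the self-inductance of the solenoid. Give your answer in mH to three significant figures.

A = π(d/2)² = π(2.645×10^-2 m)² = 2.198×10^-3 m².
For a long solenoid, L = μ₀N²A/ℓ.
L = (4π×10⁻⁷)(2790)²(2.198×10^-3)/(0.389 m) = 5.527×10^-2 H.

L ≈ 55.3 mH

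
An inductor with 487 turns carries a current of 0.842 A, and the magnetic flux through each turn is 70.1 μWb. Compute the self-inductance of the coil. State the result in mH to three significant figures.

L ≈ 40.5 mH

Self-inductance is defined by L = NΦ_B/I (flux linkage over current).
L = (487)(7.010×10^-5 Wb)/(0.842 A) = 4.054×10^-2 H.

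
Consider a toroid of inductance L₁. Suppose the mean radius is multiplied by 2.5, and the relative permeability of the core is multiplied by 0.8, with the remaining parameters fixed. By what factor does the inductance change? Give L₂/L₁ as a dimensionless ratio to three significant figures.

For a toroid, L ∝ μᵣN²A/R.
L₂/L₁ = (2.5)^-1 × (0.8) = 0.320.

L₂/L₁ = 0.320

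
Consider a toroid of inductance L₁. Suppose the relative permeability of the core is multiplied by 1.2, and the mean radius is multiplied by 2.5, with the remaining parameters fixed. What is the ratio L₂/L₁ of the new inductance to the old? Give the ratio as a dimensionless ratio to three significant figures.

L₂/L₁ = 0.480

For a toroid, L ∝ μᵣN²A/R.
L₂/L₁ = (1.2) × (2.5)^-1 = 0.480.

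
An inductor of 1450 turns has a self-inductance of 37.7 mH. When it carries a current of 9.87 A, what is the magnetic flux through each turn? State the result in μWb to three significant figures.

Φ_B ≈ 257 μWb

From L = NΦ_B/I, the flux per turn is Φ_B = LI/N.
Φ_B = (3.770×10^-2 H)(9.87 A)/1450 = 2.566×10^-4 Wb.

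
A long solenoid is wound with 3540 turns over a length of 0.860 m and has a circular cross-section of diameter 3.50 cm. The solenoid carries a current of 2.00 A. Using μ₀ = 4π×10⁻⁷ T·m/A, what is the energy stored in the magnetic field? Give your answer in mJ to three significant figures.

A = π(d/2)² = π(1.750×10^-2 m)² = 9.621×10^-4 m².
L = μ₀N²A/ℓ = (4π×10⁻⁷)(3540)²(9.621×10^-4)/(0.86) = 1.762×10^-2 H.
U = ½LI² = ½(1.762×10^-2)(2.00)² = 3.523×10^-2 J.

U ≈ 35.2 mJ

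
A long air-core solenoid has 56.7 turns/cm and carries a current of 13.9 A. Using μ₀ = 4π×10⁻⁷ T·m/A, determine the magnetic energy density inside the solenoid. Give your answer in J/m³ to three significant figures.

B = μ₀nI = (4π×10⁻⁷)(5.670×10^3)(13.9) = 9.904×10^-2 T.
u = B²/(2μ₀) = (9.904×10^-2)²/(2×4π×10⁻⁷) = 3.903×10^3 J/m³.

u ≈ 3900 J/m³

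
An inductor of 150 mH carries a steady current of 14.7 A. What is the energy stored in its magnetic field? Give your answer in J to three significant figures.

U ≈ 16.2 J

Stored magnetic energy: U = ½LI².
U = ½(0.15 H)(14.7 A)² = 16.21 J.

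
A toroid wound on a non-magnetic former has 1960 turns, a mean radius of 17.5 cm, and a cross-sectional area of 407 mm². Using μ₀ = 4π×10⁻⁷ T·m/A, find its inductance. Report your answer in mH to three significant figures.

L ≈ 1.79 mH

For a thin toroid, L = μ₀N²A/(2πR).
L = (4π×10⁻⁷)(1960)²(4.070×10^-4) / (2π×0.175 m) = 1.787×10^-3 H.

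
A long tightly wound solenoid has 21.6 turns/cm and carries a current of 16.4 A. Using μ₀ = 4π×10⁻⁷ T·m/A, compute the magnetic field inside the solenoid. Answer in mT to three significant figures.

Inside a long solenoid, B = μ₀nI.
B = (4π×10⁻⁷)(2.160×10^3 m⁻¹)(16.4 A) = 4.452×10^-2 T.

B ≈ 44.5 mT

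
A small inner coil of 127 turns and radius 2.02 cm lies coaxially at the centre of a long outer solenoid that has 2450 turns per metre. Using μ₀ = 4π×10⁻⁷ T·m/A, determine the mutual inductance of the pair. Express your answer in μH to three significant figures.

M ≈ 501 μH

The outer solenoid produces a uniform field B₁ = μ₀n₁I₁ across the inner coil,
so the flux linkage is N₂Φ = N₂B₁A₂ = μ₀n₁N₂A₂·I₁, giving M = μ₀n₁N₂A₂.
A₂ = πr² = π(2.020×10^-2 m)² = 1.282×10^-3 m².
M = (4π×10⁻⁷)(2450)(127)(1.282×10^-3) = 5.012×10^-4 H.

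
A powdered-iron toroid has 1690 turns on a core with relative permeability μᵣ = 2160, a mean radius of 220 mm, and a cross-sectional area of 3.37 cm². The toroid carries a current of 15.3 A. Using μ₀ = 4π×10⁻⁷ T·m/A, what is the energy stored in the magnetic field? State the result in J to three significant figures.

L = μ₀μᵣN²A/(2πR) = (4π×10⁻⁷)(2160)(1690)²(3.370×10^-4)/(2π×0.22) = 1.89 H.
U = ½LI² = ½(1.89)(15.3)² = 221.2 J.

U ≈ 221 J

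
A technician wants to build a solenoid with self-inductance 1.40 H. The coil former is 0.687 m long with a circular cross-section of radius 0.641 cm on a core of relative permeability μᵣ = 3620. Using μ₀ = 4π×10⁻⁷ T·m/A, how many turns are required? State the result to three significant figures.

A = πr² = π(6.410×10^-3 m)² = 1.291×10^-4 m².
From L = μ₀μᵣN²A/ℓ, N = √(Lℓ / (μ₀μᵣA)).
N = √[(1.4)(0.687) / ((4π×10⁻⁷)(3620)×1.291×10^-4)] = √(1.638×10^6) ≈ 1279.8.

N ≈ 1280 turns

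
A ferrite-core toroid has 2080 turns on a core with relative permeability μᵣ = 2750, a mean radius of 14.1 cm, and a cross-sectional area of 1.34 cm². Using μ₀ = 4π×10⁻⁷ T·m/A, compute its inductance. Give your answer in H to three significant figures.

L ≈ 2.26 H

For a thin toroid, L = μ₀μᵣN²A/(2πR).
L = (4π×10⁻⁷)(2750)(2080)²(1.340×10^-4) / (2π×0.141 m) = 2.261 H.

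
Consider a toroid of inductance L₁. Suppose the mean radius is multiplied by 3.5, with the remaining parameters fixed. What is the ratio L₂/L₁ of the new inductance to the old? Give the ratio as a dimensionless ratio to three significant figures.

For a toroid, L ∝ μᵣN²A/R.
L₂/L₁ = (3.5)^-1 = 0.286.

L₂/L₁ = 0.286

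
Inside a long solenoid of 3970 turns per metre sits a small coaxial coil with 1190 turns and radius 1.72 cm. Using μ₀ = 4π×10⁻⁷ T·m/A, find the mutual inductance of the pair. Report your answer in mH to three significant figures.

M ≈ 5.52 mH

The outer solenoid produces a uniform field B₁ = μ₀n₁I₁ across the inner coil,
so the flux linkage is N₂Φ = N₂B₁A₂ = μ₀n₁N₂A₂·I₁, giving M = μ₀n₁N₂A₂.
A₂ = πr² = π(1.720×10^-2 m)² = 9.294×10^-4 m².
M = (4π×10⁻⁷)(3970)(1190)(9.294×10^-4) = 5.518×10^-3 H.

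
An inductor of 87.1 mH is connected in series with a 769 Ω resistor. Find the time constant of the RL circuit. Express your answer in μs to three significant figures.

τ ≈ 113 μs

τ = L/R = (8.710×10^-2 H)/(769 Ω) = 1.133×10^-4 s.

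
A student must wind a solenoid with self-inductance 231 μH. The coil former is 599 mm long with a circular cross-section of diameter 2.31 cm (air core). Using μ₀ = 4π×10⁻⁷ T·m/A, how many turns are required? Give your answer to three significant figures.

N ≈ 513 turns

A = π(d/2)² = π(1.155×10^-2 m)² = 4.191×10^-4 m².
From L = μ₀N²A/ℓ, N = √(Lℓ / (μ₀A)).
N = √[(2.310×10^-4)(0.599) / ((4π×10⁻⁷)×4.191×10^-4)] = √(2.627×10^5) ≈ 512.6.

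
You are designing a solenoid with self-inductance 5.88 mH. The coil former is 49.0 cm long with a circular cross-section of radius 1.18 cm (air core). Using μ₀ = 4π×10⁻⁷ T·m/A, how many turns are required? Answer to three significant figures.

N ≈ 2290 turns

A = πr² = π(1.180×10^-2 m)² = 4.374×10^-4 m².
From L = μ₀N²A/ℓ, N = √(Lℓ / (μ₀A)).
N = √[(5.880×10^-3)(0.49) / ((4π×10⁻⁷)×4.374×10^-4)] = √(5.241×10^6) ≈ 2289.4.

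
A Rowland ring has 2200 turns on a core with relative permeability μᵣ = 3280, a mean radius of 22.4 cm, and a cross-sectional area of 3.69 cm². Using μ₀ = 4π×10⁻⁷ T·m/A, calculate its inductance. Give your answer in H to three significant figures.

L ≈ 5.23 H

For a thin toroid, L = μ₀μᵣN²A/(2πR).
L = (4π×10⁻⁷)(3280)(2200)²(3.690×10^-4) / (2π×0.224 m) = 5.23 H.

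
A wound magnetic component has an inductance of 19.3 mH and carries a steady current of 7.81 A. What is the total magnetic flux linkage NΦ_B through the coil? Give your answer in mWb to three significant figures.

From L = NΦ_B/I, the flux linkage is NΦ_B = LI.
NΦ_B = (1.930×10^-2 H)(7.81 A) = 0.1507 Wb.

NΦ_B ≈ 151 mWb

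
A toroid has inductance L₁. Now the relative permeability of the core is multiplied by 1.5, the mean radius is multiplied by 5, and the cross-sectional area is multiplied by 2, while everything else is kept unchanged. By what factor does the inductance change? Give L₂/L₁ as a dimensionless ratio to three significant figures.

L₂/L₁ = 0.600

For a toroid, L ∝ μᵣN²A/R.
L₂/L₁ = (1.5) × (5)^-1 × (2) = 0.600.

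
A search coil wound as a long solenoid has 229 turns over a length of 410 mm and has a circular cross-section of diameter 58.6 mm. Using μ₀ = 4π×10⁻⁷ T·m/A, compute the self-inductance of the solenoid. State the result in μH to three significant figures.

A = π(d/2)² = π(2.930×10^-2 m)² = 2.697×10^-3 m².
For a long solenoid, L = μ₀N²A/ℓ.
L = (4π×10⁻⁷)(229)²(2.697×10^-3)/(0.41 m) = 4.3349×10^-4 H.

L ≈ 433 μH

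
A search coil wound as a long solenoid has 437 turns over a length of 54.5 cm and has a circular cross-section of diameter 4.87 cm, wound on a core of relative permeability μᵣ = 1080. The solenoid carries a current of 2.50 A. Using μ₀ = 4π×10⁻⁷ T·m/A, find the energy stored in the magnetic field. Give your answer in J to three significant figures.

U ≈ 2.77 J

A = π(d/2)² = π(2.435×10^-2 m)² = 1.863×10^-3 m².
L = μ₀μᵣN²A/ℓ = (4π×10⁻⁷)(1080)(437)²(1.863×10^-3)/(0.545) = 0.8858 H.
U = ½LI² = ½(0.8858)(2.50)² = 2.768 J.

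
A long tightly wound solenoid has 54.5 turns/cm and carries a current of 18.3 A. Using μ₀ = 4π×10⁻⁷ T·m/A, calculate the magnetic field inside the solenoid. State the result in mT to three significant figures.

B ≈ 125 mT

Inside a long solenoid, B = μ₀nI.
B = (4π×10⁻⁷)(5.450×10^3 m⁻¹)(18.3 A) = 0.1253 T.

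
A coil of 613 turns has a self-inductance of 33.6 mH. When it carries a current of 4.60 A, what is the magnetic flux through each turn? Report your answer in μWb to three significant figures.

From L = NΦ_B/I, the flux per turn is Φ_B = LI/N.
Φ_B = (3.360×10^-2 H)(4.60 A)/613 = 2.521×10^-4 Wb.

Φ_B ≈ 252 μWb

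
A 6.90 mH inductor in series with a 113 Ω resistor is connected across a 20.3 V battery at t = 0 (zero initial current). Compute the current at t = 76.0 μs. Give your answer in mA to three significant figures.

τ = L/R = 6.900×10^-3/113 = 6.106×10^-5 s; final current I_∞ = ε/R = 20.3/113 = 0.1796 A.
I(t) = I_∞(1 − e^(−t/τ)) with t/τ = 1.245.
I = (0.1796)(1 − e^(−1.245)) = 0.1279 A.

I ≈ 128 mA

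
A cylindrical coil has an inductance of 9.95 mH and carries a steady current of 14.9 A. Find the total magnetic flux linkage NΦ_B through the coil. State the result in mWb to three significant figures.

NΦ_B ≈ 148 mWb

From L = NΦ_B/I, the flux linkage is NΦ_B = LI.
NΦ_B = (9.950×10^-3 H)(14.9 A) = 0.1483 Wb.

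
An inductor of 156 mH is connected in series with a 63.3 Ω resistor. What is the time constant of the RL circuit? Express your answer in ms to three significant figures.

τ = L/R = (0.156 H)/(63.3 Ω) = 2.464×10^-3 s.

τ ≈ 2.46 ms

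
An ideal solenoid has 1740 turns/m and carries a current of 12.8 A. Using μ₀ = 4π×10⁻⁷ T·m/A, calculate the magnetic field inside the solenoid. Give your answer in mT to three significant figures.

Inside a long solenoid, B = μ₀nI.
B = (4π×10⁻⁷)(1.740×10^3 m⁻¹)(12.8 A) = 2.799×10^-2 T.

B ≈ 28.0 mT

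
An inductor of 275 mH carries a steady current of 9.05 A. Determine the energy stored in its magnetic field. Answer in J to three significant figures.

U ≈ 11.3 J

Stored magnetic energy: U = ½LI².
U = ½(0.275 H)(9.05 A)² = 11.26 J.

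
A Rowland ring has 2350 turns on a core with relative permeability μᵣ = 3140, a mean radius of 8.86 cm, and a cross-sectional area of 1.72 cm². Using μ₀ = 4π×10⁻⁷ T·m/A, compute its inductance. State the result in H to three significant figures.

For a thin toroid, L = μ₀μᵣN²A/(2πR).
L = (4π×10⁻⁷)(3140)(2350)²(1.720×10^-4) / (2π×8.860×10^-2 m) = 6.733 H.

L ≈ 6.73 H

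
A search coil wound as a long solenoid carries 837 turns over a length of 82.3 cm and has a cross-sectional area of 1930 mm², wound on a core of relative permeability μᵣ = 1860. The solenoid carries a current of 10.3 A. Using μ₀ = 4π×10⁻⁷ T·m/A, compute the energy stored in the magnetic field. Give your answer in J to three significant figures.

U ≈ 204 J

A = 1930 mm² = 1.930×10^-3 m².
L = μ₀μᵣN²A/ℓ = (4π×10⁻⁷)(1860)(837)²(1.930×10^-3)/(0.823) = 3.84 H.
U = ½LI² = ½(3.84)(10.3)² = 203.7 J.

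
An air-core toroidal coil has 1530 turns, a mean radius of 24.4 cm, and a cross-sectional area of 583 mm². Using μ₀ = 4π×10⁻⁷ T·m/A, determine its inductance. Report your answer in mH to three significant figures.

For a thin toroid, L = μ₀N²A/(2πR).
L = (4π×10⁻⁷)(1530)²(5.830×10^-4) / (2π×0.244 m) = 1.119×10^-3 H.

L ≈ 1.12 mH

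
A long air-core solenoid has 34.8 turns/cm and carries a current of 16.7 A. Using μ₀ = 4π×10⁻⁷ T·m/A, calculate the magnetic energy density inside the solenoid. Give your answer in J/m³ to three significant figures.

u ≈ 2120 J/m³

B = μ₀nI = (4π×10⁻⁷)(3.480×10^3)(16.7) = 7.303×10^-2 T.
u = B²/(2μ₀) = (7.303×10^-2)²/(2×4π×10⁻⁷) = 2.122×10^3 J/m³.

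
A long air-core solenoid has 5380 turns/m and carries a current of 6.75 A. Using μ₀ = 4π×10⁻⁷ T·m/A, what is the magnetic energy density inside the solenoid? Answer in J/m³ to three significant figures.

B = μ₀nI = (4π×10⁻⁷)(5.380×10^3)(6.75) = 4.563×10^-2 T.
u = B²/(2μ₀) = (4.563×10^-2)²/(2×4π×10⁻⁷) = 828.6 J/m³.

u ≈ 829 J/m³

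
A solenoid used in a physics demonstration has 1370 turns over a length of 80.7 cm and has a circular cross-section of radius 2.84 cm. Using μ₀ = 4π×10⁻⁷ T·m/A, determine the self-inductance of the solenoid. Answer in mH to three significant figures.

L ≈ 7.41 mH

A = πr² = π(2.840×10^-2 m)² = 2.534×10^-3 m².
For a long solenoid, L = μ₀N²A/ℓ.
L = (4π×10⁻⁷)(1370)²(2.534×10^-3)/(0.807 m) = 7.406×10^-3 H.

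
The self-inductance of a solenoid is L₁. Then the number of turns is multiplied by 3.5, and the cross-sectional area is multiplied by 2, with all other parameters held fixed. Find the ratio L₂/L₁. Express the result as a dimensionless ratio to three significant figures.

L₂/L₁ = 24.5

For a solenoid, L ∝ μᵣN²A/ℓ.
L₂/L₁ = (3.5)^2 × (2) = 24.5.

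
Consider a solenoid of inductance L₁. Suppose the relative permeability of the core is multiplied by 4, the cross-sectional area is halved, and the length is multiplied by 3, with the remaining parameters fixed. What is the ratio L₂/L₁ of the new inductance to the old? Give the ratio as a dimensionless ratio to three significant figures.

For a solenoid, L ∝ μᵣN²A/ℓ.
L₂/L₁ = (4) × (0.5) × (3)^-1 = 0.667.

L₂/L₁ = 0.667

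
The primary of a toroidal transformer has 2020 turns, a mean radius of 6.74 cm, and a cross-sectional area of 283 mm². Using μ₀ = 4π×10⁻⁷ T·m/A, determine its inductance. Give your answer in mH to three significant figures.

For a thin toroid, L = μ₀N²A/(2πR).
L = (4π×10⁻⁷)(2020)²(2.830×10^-4) / (2π×6.740×10^-2 m) = 3.427×10^-3 H.

L ≈ 3.43 mH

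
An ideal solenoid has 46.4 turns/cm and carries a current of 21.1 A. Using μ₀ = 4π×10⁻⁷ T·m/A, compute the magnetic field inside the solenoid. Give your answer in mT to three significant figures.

Inside a long solenoid, B = μ₀nI.
B = (4π×10⁻⁷)(4.640×10^3 m⁻¹)(21.1 A) = 0.123 T.

B ≈ 123 mT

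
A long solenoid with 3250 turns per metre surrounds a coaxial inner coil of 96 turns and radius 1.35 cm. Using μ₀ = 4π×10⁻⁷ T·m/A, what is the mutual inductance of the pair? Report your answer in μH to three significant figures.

The outer solenoid produces a uniform field B₁ = μ₀n₁I₁ across the inner coil,
so the flux linkage is N₂Φ = N₂B₁A₂ = μ₀n₁N₂A₂·I₁, giving M = μ₀n₁N₂A₂.
A₂ = πr² = π(1.350×10^-2 m)² = 5.726×10^-4 m².
M = (4π×10⁻⁷)(3250)(96)(5.726×10^-4) = 2.2448×10^-4 H.

M ≈ 224 μH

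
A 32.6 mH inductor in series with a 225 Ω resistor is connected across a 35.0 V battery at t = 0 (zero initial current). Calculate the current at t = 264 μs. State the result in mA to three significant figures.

τ = L/R = 3.260×10^-2/225 = 1.449×10^-4 s; final current I_∞ = ε/R = 35.0/225 = 0.1556 A.
I(t) = I_∞(1 − e^(−t/τ)) with t/τ = 1.822.
I = (0.1556)(1 − e^(−1.822)) = 0.1304 A.

I ≈ 130 mA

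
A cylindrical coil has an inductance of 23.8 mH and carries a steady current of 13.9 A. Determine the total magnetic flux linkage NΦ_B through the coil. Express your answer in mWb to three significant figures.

NΦ_B ≈ 331 mWb

From L = NΦ_B/I, the flux linkage is NΦ_B = LI.
NΦ_B = (2.380×10^-2 H)(13.9 A) = 0.3308 Wb.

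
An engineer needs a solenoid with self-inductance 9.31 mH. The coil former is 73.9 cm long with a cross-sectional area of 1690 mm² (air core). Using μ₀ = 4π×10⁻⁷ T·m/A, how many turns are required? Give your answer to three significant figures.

N ≈ 1800 turns

A = 1690 mm² = 1.690×10^-3 m².
From L = μ₀N²A/ℓ, N = √(Lℓ / (μ₀A)).
N = √[(9.310×10^-3)(0.739) / ((4π×10⁻⁷)×1.690×10^-3)] = √(3.240×10^6) ≈ 1799.9.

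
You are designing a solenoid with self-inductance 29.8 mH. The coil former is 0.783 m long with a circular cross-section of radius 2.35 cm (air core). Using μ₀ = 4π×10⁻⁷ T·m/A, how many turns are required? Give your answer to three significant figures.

A = πr² = π(2.350×10^-2 m)² = 1.7349×10^-3 m².
From L = μ₀N²A/ℓ, N = √(Lℓ / (μ₀A)).
N = √[(2.980×10^-2)(0.783) / ((4π×10⁻⁷)×1.7349×10^-3)] = √(1.070×10^7) ≈ 3271.5.

N ≈ 3270 turns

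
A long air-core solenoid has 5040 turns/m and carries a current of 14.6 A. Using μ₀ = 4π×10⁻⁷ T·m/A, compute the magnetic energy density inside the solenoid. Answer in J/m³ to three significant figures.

B = μ₀nI = (4π×10⁻⁷)(5.040×10^3)(14.6) = 9.247×10^-2 T.
u = B²/(2μ₀) = (9.247×10^-2)²/(2×4π×10⁻⁷) = 3.402×10^3 J/m³.

u ≈ 3400 J/m³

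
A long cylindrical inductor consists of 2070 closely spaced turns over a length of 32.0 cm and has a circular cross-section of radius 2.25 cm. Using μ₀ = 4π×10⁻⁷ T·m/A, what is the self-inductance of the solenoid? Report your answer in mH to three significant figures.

A = πr² = π(2.250×10^-2 m)² = 1.590×10^-3 m².
For a long solenoid, L = μ₀N²A/ℓ.
L = (4π×10⁻⁷)(2070)²(1.590×10^-3)/(0.32 m) = 2.676×10^-2 H.

L ≈ 26.8 mH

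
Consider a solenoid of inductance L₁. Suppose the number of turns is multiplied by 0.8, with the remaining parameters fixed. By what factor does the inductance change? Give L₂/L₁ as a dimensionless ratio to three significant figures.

L₂/L₁ = 0.640

For a solenoid, L ∝ μᵣN²A/ℓ.
L₂/L₁ = (0.8)^2 = 0.640.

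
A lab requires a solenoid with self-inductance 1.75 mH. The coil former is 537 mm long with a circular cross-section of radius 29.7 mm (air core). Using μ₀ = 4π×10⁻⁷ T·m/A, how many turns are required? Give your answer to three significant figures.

A = πr² = π(2.970×10^-2 m)² = 2.771×10^-3 m².
From L = μ₀N²A/ℓ, N = √(Lℓ / (μ₀A)).
N = √[(1.750×10^-3)(0.537) / ((4π×10⁻⁷)×2.771×10^-3)] = √(2.699×10^5) ≈ 519.48.

N ≈ 519 turns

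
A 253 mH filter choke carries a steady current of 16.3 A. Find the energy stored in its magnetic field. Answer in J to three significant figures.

Stored magnetic energy: U = ½LI².
U = ½(0.253 H)(16.3 A)² = 33.61 J.

U ≈ 33.6 J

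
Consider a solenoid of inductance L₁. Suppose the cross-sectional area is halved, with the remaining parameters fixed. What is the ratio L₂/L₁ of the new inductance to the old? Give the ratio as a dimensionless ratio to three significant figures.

For a solenoid, L ∝ μᵣN²A/ℓ.
L₂/L₁ = (0.5) = 0.500.

L₂/L₁ = 0.500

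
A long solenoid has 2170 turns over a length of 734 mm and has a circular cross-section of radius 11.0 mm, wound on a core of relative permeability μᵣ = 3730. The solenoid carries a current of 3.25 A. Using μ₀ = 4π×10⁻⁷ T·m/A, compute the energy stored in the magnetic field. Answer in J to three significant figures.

U ≈ 60.4 J

A = πr² = π(1.100×10^-2 m)² = 3.801×10^-4 m².
L = μ₀μᵣN²A/ℓ = (4π×10⁻⁷)(3730)(2170)²(3.801×10^-4)/(0.734) = 11.43 H.
U = ½LI² = ½(11.43)(3.25)² = 60.37 J.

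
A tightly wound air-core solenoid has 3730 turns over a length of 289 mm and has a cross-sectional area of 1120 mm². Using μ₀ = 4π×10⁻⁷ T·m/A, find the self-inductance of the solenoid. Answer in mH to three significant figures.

A = 1120 mm² = 1.120×10^-3 m².
For a long solenoid, L = μ₀N²A/ℓ.
L = (4π×10⁻⁷)(3730)²(1.120×10^-3)/(0.289 m) = 6.776×10^-2 H.

L ≈ 67.8 mH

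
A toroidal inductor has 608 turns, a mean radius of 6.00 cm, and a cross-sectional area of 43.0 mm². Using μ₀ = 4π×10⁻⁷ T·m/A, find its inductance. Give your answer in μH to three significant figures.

L ≈ 53.0 μH

For a thin toroid, L = μ₀N²A/(2πR).
L = (4π×10⁻⁷)(608)²(4.300×10^-5) / (2π×6.000×10^-2 m) = 5.299×10^-5 H.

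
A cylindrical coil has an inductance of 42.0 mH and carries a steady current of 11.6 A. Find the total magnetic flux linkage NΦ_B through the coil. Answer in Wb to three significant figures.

From L = NΦ_B/I, the flux linkage is NΦ_B = LI.
NΦ_B = (4.200×10^-2 H)(11.6 A) = 0.4872 Wb.

NΦ_B ≈ 0.487 Wb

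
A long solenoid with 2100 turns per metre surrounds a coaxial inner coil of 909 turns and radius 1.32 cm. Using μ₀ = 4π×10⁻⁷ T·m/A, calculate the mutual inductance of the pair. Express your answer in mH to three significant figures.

M ≈ 1.31 mH

The outer solenoid produces a uniform field B₁ = μ₀n₁I₁ across the inner coil,
so the flux linkage is N₂Φ = N₂B₁A₂ = μ₀n₁N₂A₂·I₁, giving M = μ₀n₁N₂A₂.
A₂ = πr² = π(1.320×10^-2 m)² = 5.474×10^-4 m².
M = (4π×10⁻⁷)(2100)(909)(5.474×10^-4) = 1.313×10^-3 H.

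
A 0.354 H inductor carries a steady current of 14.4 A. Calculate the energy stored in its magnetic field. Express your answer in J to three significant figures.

U ≈ 36.7 J

Stored magnetic energy: U = ½LI².
U = ½(0.354 H)(14.4 A)² = 36.7 J.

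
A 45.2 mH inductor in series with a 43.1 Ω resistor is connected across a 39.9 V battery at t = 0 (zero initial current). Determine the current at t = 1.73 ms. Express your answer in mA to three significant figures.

I ≈ 748 mA

τ = L/R = 4.520×10^-2/43.1 = 1.049×10^-3 s; final current I_∞ = ε/R = 39.9/43.1 = 0.9258 A.
I(t) = I_∞(1 − e^(−t/τ)) with t/τ = 1.650.
I = (0.9258)(1 − e^(−1.650)) = 0.7479 A.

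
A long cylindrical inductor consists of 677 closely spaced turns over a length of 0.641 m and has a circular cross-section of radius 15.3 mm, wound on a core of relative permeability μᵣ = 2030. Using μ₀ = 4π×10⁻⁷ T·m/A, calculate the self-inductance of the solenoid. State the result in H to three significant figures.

L ≈ 1.34 H

A = πr² = π(1.530×10^-2 m)² = 7.354×10^-4 m².
For a long solenoid, L = μ₀μᵣN²A/ℓ.
L = (4π×10⁻⁷)(2030)(677)²(7.354×10^-4)/(0.641 m) = 1.341 H.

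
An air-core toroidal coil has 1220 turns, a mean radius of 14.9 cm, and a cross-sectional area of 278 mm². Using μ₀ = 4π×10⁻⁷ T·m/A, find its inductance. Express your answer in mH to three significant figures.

L ≈ 0.555 mH

For a thin toroid, L = μ₀N²A/(2πR).
L = (4π×10⁻⁷)(1220)²(2.780×10^-4) / (2π×0.149 m) = 5.554×10^-4 H.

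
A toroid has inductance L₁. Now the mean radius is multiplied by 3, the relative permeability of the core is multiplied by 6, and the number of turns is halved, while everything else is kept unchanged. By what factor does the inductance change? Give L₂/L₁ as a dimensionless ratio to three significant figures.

L₂/L₁ = 0.500

For a toroid, L ∝ μᵣN²A/R.
L₂/L₁ = (3)^-1 × (6) × (0.5)^2 = 0.500.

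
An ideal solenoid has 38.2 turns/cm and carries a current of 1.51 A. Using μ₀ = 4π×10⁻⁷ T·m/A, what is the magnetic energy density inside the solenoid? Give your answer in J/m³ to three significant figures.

u ≈ 20.9 J/m³

B = μ₀nI = (4π×10⁻⁷)(3.820×10^3)(1.51) = 7.249×10^-3 T.
u = B²/(2μ₀) = (7.249×10^-3)²/(2×4π×10⁻⁷) = 20.91 J/m³.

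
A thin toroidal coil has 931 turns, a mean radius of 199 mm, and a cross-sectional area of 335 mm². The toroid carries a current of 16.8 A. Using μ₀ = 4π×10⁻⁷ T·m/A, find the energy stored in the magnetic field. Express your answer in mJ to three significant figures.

U ≈ 41.2 mJ

L = μ₀N²A/(2πR) = (4π×10⁻⁷)(931)²(3.350×10^-4)/(2π×0.199) = 2.918×10^-4 H.
U = ½LI² = ½(2.918×10^-4)(16.8)² = 4.118×10^-2 J.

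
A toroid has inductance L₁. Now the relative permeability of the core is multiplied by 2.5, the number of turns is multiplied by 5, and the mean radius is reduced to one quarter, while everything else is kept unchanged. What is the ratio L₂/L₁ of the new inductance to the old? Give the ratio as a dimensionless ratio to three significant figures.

For a toroid, L ∝ μᵣN²A/R.
L₂/L₁ = (2.5) × (5)^2 × (0.25)^-1 = 250.

L₂/L₁ = 250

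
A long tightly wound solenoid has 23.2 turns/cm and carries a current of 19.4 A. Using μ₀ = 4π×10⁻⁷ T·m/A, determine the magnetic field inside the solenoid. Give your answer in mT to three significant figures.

B ≈ 56.6 mT

Inside a long solenoid, B = μ₀nI.
B = (4π×10⁻⁷)(2.320×10^3 m⁻¹)(19.4 A) = 5.656×10^-2 T.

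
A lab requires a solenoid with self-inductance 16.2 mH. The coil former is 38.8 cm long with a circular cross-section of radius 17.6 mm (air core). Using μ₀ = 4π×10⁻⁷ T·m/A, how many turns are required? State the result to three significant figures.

A = πr² = π(1.760×10^-2 m)² = 9.731×10^-4 m².
From L = μ₀N²A/ℓ, N = √(Lℓ / (μ₀A)).
N = √[(1.620×10^-2)(0.388) / ((4π×10⁻⁷)×9.731×10^-4)] = √(5.140×10^6) ≈ 2267.2.

N ≈ 2270 turns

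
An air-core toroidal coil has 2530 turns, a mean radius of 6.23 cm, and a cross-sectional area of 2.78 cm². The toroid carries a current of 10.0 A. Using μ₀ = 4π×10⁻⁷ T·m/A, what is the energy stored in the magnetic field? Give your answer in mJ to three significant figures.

L = μ₀N²A/(2πR) = (4π×10⁻⁷)(2530)²(2.780×10^-4)/(2π×6.230×10^-2) = 5.713×10^-3 H.
U = ½LI² = ½(5.713×10^-3)(10.0)² = 0.2856 J.

U ≈ 286 mJ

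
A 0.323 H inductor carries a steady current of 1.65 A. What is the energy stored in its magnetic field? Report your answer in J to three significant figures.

U ≈ 0.440 J

Stored magnetic energy: U = ½LI².
U = ½(0.323 H)(1.65 A)² = 0.4397 J.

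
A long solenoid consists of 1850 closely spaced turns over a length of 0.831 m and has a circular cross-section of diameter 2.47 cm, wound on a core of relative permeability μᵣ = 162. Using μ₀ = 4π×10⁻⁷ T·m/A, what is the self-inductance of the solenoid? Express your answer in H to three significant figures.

A = π(d/2)² = π(1.235×10^-2 m)² = 4.792×10^-4 m².
For a long solenoid, L = μ₀μᵣN²A/ℓ.
L = (4π×10⁻⁷)(162)(1850)²(4.792×10^-4)/(0.831 m) = 0.4017 H.

L ≈ 0.402 H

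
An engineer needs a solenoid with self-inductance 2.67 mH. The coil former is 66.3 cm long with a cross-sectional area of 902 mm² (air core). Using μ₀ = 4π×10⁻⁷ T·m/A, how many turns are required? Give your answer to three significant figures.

A = 902 mm² = 9.020×10^-4 m².
From L = μ₀N²A/ℓ, N = √(Lℓ / (μ₀A)).
N = √[(2.670×10^-3)(0.663) / ((4π×10⁻⁷)×9.020×10^-4)] = √(1.562×10^6) ≈ 1249.7.

N ≈ 1250 turns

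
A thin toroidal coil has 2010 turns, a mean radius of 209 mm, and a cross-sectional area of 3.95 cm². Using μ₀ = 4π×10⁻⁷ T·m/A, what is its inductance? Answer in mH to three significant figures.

For a thin toroid, L = μ₀N²A/(2πR).
L = (4π×10⁻⁷)(2010)²(3.950×10^-4) / (2π×0.209 m) = 1.527×10^-3 H.

L ≈ 1.53 mH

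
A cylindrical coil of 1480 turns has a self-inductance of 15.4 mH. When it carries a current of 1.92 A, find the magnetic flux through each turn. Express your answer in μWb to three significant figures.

Φ_B ≈ 20.0 μWb

From L = NΦ_B/I, the flux per turn is Φ_B = LI/N.
Φ_B = (1.540×10^-2 H)(1.92 A)/1480 = 1.998×10^-5 Wb.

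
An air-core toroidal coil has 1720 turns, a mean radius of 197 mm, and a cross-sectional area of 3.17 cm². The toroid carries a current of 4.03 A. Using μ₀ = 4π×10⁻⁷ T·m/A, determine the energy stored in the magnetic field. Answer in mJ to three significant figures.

L = μ₀N²A/(2πR) = (4π×10⁻⁷)(1720)²(3.170×10^-4)/(2π×0.197) = 9.521×10^-4 H.
U = ½LI² = ½(9.521×10^-4)(4.03)² = 7.731×10^-3 J.

U ≈ 7.73 mJ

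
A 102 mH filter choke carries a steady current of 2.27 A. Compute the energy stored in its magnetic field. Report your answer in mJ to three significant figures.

Stored magnetic energy: U = ½LI².
U = ½(0.102 H)(2.27 A)² = 0.2628 J.

U ≈ 263 mJ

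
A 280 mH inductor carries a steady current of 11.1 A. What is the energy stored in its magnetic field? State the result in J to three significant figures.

U ≈ 17.2 J

Stored magnetic energy: U = ½LI².
U = ½(0.28 H)(11.1 A)² = 17.249 J.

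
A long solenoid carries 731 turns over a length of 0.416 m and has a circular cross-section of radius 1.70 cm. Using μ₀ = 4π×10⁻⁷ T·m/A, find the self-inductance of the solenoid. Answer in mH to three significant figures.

A = πr² = π(1.700×10^-2 m)² = 9.079×10^-4 m².
For a long solenoid, L = μ₀N²A/ℓ.
L = (4π×10⁻⁷)(731)²(9.079×10^-4)/(0.416 m) = 1.466×10^-3 H.

L ≈ 1.47 mH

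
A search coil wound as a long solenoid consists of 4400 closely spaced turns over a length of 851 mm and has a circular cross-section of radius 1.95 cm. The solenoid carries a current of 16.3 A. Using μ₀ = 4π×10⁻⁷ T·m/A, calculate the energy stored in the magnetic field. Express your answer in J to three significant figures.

U ≈ 4.54 J

A = πr² = π(1.950×10^-2 m)² = 1.1946×10^-3 m².
L = μ₀N²A/ℓ = (4π×10⁻⁷)(4400)²(1.1946×10^-3)/(0.851) = 3.415×10^-2 H.
U = ½LI² = ½(3.415×10^-2)(16.3)² = 4.537 J.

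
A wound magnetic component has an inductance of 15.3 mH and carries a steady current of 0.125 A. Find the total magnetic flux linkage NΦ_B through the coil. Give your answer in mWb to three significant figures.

From L = NΦ_B/I, the flux linkage is NΦ_B = LI.
NΦ_B = (1.530×10^-2 H)(0.125 A) = 1.913×10^-3 Wb.

NΦ_B ≈ 1.91 mWb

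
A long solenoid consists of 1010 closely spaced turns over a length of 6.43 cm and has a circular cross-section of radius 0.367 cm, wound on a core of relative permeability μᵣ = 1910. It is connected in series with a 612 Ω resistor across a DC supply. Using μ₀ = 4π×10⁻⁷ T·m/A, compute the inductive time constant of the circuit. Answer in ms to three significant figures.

A = πr² = π(3.670×10^-3 m)² = 4.231×10^-5 m².
L = μ₀μᵣN²A/ℓ = (4π×10⁻⁷)(1910)(1010)²(4.231×10^-5)/(6.430×10^-2) = 1.611 H.
τ = L/R = (1.611)/(612) = 2.633×10^-3 s.

τ ≈ 2.63 ms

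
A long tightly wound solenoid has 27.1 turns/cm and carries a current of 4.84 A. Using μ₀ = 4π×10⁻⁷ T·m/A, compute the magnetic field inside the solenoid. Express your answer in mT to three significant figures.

B ≈ 16.5 mT

Inside a long solenoid, B = μ₀nI.
B = (4π×10⁻⁷)(2.710×10^3 m⁻¹)(4.84 A) = 1.648×10^-2 T.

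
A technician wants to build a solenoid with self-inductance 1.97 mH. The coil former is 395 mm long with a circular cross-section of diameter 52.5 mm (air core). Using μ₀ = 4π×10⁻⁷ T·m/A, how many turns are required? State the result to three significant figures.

A = π(d/2)² = π(2.625×10^-2 m)² = 2.1648×10^-3 m².
From L = μ₀N²A/ℓ, N = √(Lℓ / (μ₀A)).
N = √[(1.970×10^-3)(0.395) / ((4π×10⁻⁷)×2.1648×10^-3)] = √(2.861×10^5) ≈ 534.8.

N ≈ 535 turns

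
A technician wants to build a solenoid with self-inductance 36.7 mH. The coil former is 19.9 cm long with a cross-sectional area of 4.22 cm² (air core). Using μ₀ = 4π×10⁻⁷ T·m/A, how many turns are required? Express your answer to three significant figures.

A = 4.22 cm² = 4.220×10^-4 m².
From L = μ₀N²A/ℓ, N = √(Lℓ / (μ₀A)).
N = √[(3.670×10^-2)(0.199) / ((4π×10⁻⁷)×4.220×10^-4)] = √(1.377×10^7) ≈ 3711.1.

N ≈ 3710 turns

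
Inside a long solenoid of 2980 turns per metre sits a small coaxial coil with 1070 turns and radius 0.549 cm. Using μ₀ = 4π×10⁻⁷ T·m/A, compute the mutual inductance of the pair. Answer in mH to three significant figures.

The outer solenoid produces a uniform field B₁ = μ₀n₁I₁ across the inner coil,
so the flux linkage is N₂Φ = N₂B₁A₂ = μ₀n₁N₂A₂·I₁, giving M = μ₀n₁N₂A₂.
A₂ = πr² = π(5.490×10^-3 m)² = 9.469×10^-5 m².
M = (4π×10⁻⁷)(2980)(1070)(9.469×10^-5) = 3.794×10^-4 H.

M ≈ 0.379 mH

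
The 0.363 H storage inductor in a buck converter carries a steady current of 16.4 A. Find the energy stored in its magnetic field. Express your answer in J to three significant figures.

Stored magnetic energy: U = ½LI².
U = ½(0.363 H)(16.4 A)² = 48.82 J.

U ≈ 48.8 J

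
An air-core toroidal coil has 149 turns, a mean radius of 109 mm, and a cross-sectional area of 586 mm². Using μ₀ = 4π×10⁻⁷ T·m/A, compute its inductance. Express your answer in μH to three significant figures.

L ≈ 23.9 μH

For a thin toroid, L = μ₀N²A/(2πR).
L = (4π×10⁻⁷)(149)²(5.860×10^-4) / (2π×0.109 m) = 2.387×10^-5 H.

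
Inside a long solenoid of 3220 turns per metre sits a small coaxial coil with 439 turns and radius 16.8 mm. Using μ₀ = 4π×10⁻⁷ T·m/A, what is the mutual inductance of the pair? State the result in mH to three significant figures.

M ≈ 1.58 mH

The outer solenoid produces a uniform field B₁ = μ₀n₁I₁ across the inner coil,
so the flux linkage is N₂Φ = N₂B₁A₂ = μ₀n₁N₂A₂·I₁, giving M = μ₀n₁N₂A₂.
A₂ = πr² = π(1.680×10^-2 m)² = 8.867×10^-4 m².
M = (4π×10⁻⁷)(3220)(439)(8.867×10^-4) = 1.575×10^-3 H.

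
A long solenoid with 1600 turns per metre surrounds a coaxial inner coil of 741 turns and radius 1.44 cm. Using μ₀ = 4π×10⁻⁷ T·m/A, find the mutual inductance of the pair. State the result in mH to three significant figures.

The outer solenoid produces a uniform field B₁ = μ₀n₁I₁ across the inner coil,
so the flux linkage is N₂Φ = N₂B₁A₂ = μ₀n₁N₂A₂·I₁, giving M = μ₀n₁N₂A₂.
A₂ = πr² = π(1.440×10^-2 m)² = 6.514×10^-4 m².
M = (4π×10⁻⁷)(1600)(741)(6.514×10^-4) = 9.706×10^-4 H.

M ≈ 0.971 mH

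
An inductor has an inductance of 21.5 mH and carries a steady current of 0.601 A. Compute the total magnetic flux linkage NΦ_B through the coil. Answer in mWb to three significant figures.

NΦ_B ≈ 12.9 mWb

From L = NΦ_B/I, the flux linkage is NΦ_B = LI.
NΦ_B = (2.150×10^-2 H)(0.601 A) = 1.292×10^-2 Wb.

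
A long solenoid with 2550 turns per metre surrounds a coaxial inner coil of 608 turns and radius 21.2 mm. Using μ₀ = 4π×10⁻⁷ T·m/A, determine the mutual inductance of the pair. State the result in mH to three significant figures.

M ≈ 2.75 mH

The outer solenoid produces a uniform field B₁ = μ₀n₁I₁ across the inner coil,
so the flux linkage is N₂Φ = N₂B₁A₂ = μ₀n₁N₂A₂·I₁, giving M = μ₀n₁N₂A₂.
A₂ = πr² = π(2.120×10^-2 m)² = 1.412×10^-3 m².
M = (4π×10⁻⁷)(2550)(608)(1.412×10^-3) = 2.751×10^-3 H.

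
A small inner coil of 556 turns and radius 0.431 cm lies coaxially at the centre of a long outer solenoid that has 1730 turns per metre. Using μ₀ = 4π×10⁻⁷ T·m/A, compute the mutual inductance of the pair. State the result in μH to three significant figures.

The outer solenoid produces a uniform field B₁ = μ₀n₁I₁ across the inner coil,
so the flux linkage is N₂Φ = N₂B₁A₂ = μ₀n₁N₂A₂·I₁, giving M = μ₀n₁N₂A₂.
A₂ = πr² = π(4.310×10^-3 m)² = 5.836×10^-5 m².
M = (4π×10⁻⁷)(1730)(556)(5.836×10^-5) = 7.054×10^-5 H.

M ≈ 70.5 μH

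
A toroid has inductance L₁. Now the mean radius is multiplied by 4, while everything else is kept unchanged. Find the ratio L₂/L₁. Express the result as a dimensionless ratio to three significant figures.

L₂/L₁ = 0.250

For a toroid, L ∝ μᵣN²A/R.
L₂/L₁ = (4)^-1 = 0.250.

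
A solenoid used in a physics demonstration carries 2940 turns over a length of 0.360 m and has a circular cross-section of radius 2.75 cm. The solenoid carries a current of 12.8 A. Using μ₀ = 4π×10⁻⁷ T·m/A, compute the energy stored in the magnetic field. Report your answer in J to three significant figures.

A = πr² = π(2.750×10^-2 m)² = 2.376×10^-3 m².
L = μ₀N²A/ℓ = (4π×10⁻⁷)(2940)²(2.376×10^-3)/(0.36) = 7.168×10^-2 H.
U = ½LI² = ½(7.168×10^-2)(12.8)² = 5.872 J.

U ≈ 5.87 J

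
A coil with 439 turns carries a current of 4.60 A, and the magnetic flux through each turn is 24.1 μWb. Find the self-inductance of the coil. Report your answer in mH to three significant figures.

Self-inductance is defined by L = NΦ_B/I (flux linkage over current).
L = (439)(2.410×10^-5 Wb)/(4.60 A) = 2.300×10^-3 H.

L ≈ 2.30 mH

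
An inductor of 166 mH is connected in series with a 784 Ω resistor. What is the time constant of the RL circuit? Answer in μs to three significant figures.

τ ≈ 212 μs

τ = L/R = (0.166 H)/(784 Ω) = 2.117×10^-4 s.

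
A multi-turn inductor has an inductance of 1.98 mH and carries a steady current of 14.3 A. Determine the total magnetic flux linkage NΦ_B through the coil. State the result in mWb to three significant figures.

From L = NΦ_B/I, the flux linkage is NΦ_B = LI.
NΦ_B = (1.980×10^-3 H)(14.3 A) = 2.831×10^-2 Wb.

NΦ_B ≈ 28.3 mWb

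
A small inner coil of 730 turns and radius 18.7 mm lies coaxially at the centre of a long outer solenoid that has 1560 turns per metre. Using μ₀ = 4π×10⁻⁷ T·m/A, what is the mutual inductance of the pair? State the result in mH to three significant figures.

The outer solenoid produces a uniform field B₁ = μ₀n₁I₁ across the inner coil,
so the flux linkage is N₂Φ = N₂B₁A₂ = μ₀n₁N₂A₂·I₁, giving M = μ₀n₁N₂A₂.
A₂ = πr² = π(1.870×10^-2 m)² = 1.099×10^-3 m².
M = (4π×10⁻⁷)(1560)(730)(1.099×10^-3) = 1.572×10^-3 H.

M ≈ 1.57 mH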